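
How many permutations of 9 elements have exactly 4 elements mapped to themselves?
Choose the 4 fixed points C(9,4) = 126, derange the rest: !5 = Σ_{j=0}^{5} (-1)^j·5!/j! = 120 - 120 + 60 - 20 + 5 - 1 = 44. Product = 126 × 44 = 5544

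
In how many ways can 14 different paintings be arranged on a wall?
14! = 87178291200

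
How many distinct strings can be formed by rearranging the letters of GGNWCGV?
7! / (1! × 3! × 1! × 1! × 1!) = 840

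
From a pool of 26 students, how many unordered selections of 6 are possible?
C(26,6) = 26!/(6!×20!) = 230230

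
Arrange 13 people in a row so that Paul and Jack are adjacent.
Treat as block: (13-1)! × 2! = 479001600 × 2 = 958003200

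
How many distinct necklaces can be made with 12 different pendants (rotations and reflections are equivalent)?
(12-1)!/2 = 39916800/2 = 19958400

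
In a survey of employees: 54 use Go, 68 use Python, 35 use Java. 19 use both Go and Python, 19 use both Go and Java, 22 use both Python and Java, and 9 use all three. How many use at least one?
|A∪B∪C| = 54+68+35-19-19-22+9 = 106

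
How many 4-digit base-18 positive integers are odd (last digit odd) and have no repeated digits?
Last∈{1,3,5,7,9,11,13,15,17}. Last=0: 0. Last nonzero: 9×16×P(16,2) = 34560. Total = 34560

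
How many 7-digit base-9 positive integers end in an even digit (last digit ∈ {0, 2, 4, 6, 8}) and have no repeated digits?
Last∈{0,2,4,6,8}. Last=0: 20160. Last nonzero: 4×7×P(7,5) = 70560. Total = 90720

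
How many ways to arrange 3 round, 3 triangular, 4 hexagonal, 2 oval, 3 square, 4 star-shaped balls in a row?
19! / (3! × 3! × 4! × 2! × 3! × 4!) = 488864376000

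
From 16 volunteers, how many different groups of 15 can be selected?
C(16,15) = 16!/(15!×1!) = 16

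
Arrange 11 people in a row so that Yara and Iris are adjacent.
Treat as block: (11-1)! × 2! = 3628800 × 2 = 7257600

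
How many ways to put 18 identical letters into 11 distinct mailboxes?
C(18+11-1, 11-1) = C(28, 10) = 13123110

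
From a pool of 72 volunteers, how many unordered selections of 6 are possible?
C(72,6) = 72!/(6!×66!) = 156238908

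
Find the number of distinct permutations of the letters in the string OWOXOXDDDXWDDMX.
15! / (5! × 1! × 3! × 4! × 2!) = 37837800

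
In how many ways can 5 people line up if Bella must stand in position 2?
Fix one position: (5-1)! = 24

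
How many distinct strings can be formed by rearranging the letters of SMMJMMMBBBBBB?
13! / (5! × 6! × 1! × 1!) = 72072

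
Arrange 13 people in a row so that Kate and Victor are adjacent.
Treat as block: (13-1)! × 2! = 479001600 × 2 = 958003200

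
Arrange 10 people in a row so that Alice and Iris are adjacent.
Treat as block: (10-1)! × 2! = 362880 × 2 = 725760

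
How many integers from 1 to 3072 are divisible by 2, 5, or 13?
⌊3072/2⌋+⌊3072/5⌋+⌊3072/13⌋ - ⌊3072/10⌋-⌊3072/26⌋-⌊3072/65⌋ + ⌊3072/130⌋ = 1536+614+236 - 307-118-47 + 23 = 1937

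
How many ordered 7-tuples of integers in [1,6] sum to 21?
Coefficient of x^21 in (x + x² + ... + x^6)^7. By inclusion-exclusion on dice exceeding 6: Σ_j (-1)^j C(7,j)·C(21-1-6j, 6) = C(7,0)·C(20,6) - C(7,1)·C(14,6) + C(7,2)·C(8,6) = 1·38760 - 7·3003 + 21·28 = 18327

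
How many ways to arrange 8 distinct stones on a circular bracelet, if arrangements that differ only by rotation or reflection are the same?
(8-1)!/2 = 5040/2 = 2520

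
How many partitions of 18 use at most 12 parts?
By conjugation, equals partitions of 18 into parts ≤ 12. Let r_j(i) = number of partitions of i into parts ≤ j, for i = 0..18. r_1(i) = 1 for all i; r_j(i) = r_{j-1}(i) + r_j(i-j). Rows j = 2..12: ≤2: 1 1 2 2 3 3 4 4 5 5 6 6 7 7 8 8 9 9 10; ≤3: 1 1 2 3 4 5 7 8 10 12 14 16 19 21 24 27 30 33 37; ≤4: 1 1 2 3 5 6 9 11 15 18 23 27 34 39 47 54 64 72 84; ≤5: 1 1 2 3 5 7 10 13 18 23 30 37 47 57 70 84 101 119 141; ≤6: 1 1 2 3 5 7 11 14 20 26 35 44 58 71 90 110 136 163 199; ≤7: 1 1 2 3 5 7 11 15 21 28 38 49 65 82 105 131 164 201 248; ≤8: 1 1 2 3 5 7 11 15 22 29 40 52 70 89 116 146 186 230 288; ≤9: 1 1 2 3 5 7 11 15 22 30 41 54 73 94 123 157 201 252 318; ≤10: 1 1 2 3 5 7 11 15 22 30 42 55 75 97 128 164 212 267 340; ≤11: 1 1 2 3 5 7 11 15 22 30 42 56 76 99 131 169 219 278 355; ≤12: 1 1 2 3 5 7 11 15 22 30 42 56 77 100 133 172 224 285 366. r_12(18) = 366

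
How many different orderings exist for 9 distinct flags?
9! = 362880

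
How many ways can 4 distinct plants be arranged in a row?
4! = 24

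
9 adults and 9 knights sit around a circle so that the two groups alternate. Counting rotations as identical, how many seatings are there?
Fix one of the adults: (9-1)! ways for the remaining adults, × 9! ways for the knights = 40320 × 362880 = 14631321600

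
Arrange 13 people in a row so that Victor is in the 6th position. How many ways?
Fix one position: (13-1)! = 479001600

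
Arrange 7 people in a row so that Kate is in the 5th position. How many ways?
Fix one position: (7-1)! = 720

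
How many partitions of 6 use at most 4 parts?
By conjugation, equals partitions of 6 into parts ≤ 4. Let r_j(i) = number of partitions of i into parts ≤ j, for i = 0..6. r_1(i) = 1 for all i; r_j(i) = r_{j-1}(i) + r_j(i-j). Rows j = 2..4: ≤2: 1 1 2 2 3 3 4; ≤3: 1 1 2 3 4 5 7; ≤4: 1 1 2 3 5 6 9. r_4(6) = 9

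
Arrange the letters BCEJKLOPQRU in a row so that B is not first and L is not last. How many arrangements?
By inclusion-exclusion: 11! - 2×(11-1)! + (11-2)! = 39916800 - 7257600 + 362880 = 33022080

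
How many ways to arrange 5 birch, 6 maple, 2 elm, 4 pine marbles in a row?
17! / (5! × 6! × 2! × 4!) = 85765680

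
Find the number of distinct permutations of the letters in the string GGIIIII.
7! / (5! × 2!) = 21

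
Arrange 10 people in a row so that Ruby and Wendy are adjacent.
Treat as block: (10-1)! × 2! = 362880 × 2 = 725760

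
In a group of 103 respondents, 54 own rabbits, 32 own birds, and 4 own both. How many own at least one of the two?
|A∪B| = |A| + |B| - |A∩B| = 54 + 32 - 4 = 82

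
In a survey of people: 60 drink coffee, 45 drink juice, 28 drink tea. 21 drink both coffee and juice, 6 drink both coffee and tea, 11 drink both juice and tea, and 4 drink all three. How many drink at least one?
|A∪B∪C| = 60+45+28-21-6-11+4 = 99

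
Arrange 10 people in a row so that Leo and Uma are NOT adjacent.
Total - adjacent = 10! - (10-1)!×2 = 3628800 - 725760 = 2903040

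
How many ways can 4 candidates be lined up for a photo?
4! = 24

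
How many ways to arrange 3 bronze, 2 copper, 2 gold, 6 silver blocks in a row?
13! / (3! × 2! × 2! × 6!) = 360360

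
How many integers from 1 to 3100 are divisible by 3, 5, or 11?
⌊3100/3⌋+⌊3100/5⌋+⌊3100/11⌋ - ⌊3100/15⌋-⌊3100/33⌋-⌊3100/55⌋ + ⌊3100/165⌋ = 1033+620+281 - 206-93-56 + 18 = 1597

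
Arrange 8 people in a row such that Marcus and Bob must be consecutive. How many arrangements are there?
Treat the 2 as one block: (8-2+1)! × 2! = 5040 × 2 = 10080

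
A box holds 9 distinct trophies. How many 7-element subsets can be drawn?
C(9,7) = 9!/(7!×2!) = 36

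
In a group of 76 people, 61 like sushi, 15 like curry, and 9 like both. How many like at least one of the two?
|A∪B| = |A| + |B| - |A∩B| = 61 + 15 - 9 = 67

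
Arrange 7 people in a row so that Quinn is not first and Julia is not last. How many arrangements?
By inclusion-exclusion: 7! - 2×(7-1)! + (7-2)! = 5040 - 1440 + 120 = 3720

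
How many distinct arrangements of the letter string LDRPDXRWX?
9! / (1! × 2! × 1! × 2! × 2! × 1!) = 45360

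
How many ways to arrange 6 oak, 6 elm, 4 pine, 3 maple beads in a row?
19! / (6! × 6! × 4! × 3!) = 1629547920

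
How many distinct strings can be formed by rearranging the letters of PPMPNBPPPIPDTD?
14! / (2! × 7! × 1! × 1! × 1! × 1! × 1!) = 8648640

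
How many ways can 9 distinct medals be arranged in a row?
9! = 362880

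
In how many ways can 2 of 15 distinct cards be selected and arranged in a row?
P(15,2) = 15!/(15-2)! = 210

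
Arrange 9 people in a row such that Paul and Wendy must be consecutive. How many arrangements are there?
Treat the 2 as one block: (9-2+1)! × 2! = 40320 × 2 = 80640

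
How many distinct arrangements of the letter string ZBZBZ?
5! / (2! × 3!) = 10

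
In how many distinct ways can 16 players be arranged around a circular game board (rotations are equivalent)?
Circular: fix one position, arrange the rest. (16-1)! = 1307674368000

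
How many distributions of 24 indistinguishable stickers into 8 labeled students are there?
C(24+8-1, 8-1) = C(31, 7) = 2629575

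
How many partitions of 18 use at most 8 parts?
By conjugation, equals partitions of 18 into parts ≤ 8. Let r_j(i) = number of partitions of i into parts ≤ j, for i = 0..18. r_1(i) = 1 for all i; r_j(i) = r_{j-1}(i) + r_j(i-j). Rows j = 2..8: ≤2: 1 1 2 2 3 3 4 4 5 5 6 6 7 7 8 8 9 9 10; ≤3: 1 1 2 3 4 5 7 8 10 12 14 16 19 21 24 27 30 33 37; ≤4: 1 1 2 3 5 6 9 11 15 18 23 27 34 39 47 54 64 72 84; ≤5: 1 1 2 3 5 7 10 13 18 23 30 37 47 57 70 84 101 119 141; ≤6: 1 1 2 3 5 7 11 14 20 26 35 44 58 71 90 110 136 163 199; ≤7: 1 1 2 3 5 7 11 15 21 28 38 49 65 82 105 131 164 201 248; ≤8: 1 1 2 3 5 7 11 15 22 29 40 52 70 89 116 146 186 230 288. r_8(18) = 288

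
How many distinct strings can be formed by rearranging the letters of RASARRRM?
8! / (1! × 2! × 1! × 4!) = 840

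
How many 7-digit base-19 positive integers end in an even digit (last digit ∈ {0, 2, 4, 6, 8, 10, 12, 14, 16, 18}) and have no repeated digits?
Last∈{0,2,4,6,8,10,12,14,16,18}. Last=0: 13366080. Last nonzero: 9×17×P(17,5) = 113611680. Total = 126977760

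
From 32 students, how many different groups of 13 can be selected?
C(32,13) = 32!/(13!×19!) = 347373600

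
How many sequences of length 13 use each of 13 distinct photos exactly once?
13! = 6227020800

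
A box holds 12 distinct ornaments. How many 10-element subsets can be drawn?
C(12,10) = 12!/(10!×2!) = 66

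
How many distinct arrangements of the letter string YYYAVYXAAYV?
11! / (2! × 5! × 1! × 3!) = 27720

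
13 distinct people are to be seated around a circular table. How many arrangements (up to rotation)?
Circular: fix one position, arrange the rest. (13-1)! = 479001600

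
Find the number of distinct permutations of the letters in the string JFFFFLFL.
8! / (2! × 5! × 1!) = 168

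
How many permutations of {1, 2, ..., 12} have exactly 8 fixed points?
Choose the 8 fixed points C(12,8) = 495, derange the rest: !4 = Σ_{j=0}^{4} (-1)^j·4!/j! = 24 - 24 + 12 - 4 + 1 = 9. Product = 495 × 9 = 4455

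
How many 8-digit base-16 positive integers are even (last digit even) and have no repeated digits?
Last∈{0,2,4,6,8,10,12,14}. Last=0: 32432400. Last nonzero: 7×14×P(14,6) = 211891680. Total = 244324080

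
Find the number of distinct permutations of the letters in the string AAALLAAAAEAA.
12! / (2! × 9! × 1!) = 660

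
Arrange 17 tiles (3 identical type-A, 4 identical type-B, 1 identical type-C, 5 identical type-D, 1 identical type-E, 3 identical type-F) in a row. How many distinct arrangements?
17! / (3! × 4! × 1! × 5! × 1! × 3!) = 3430627200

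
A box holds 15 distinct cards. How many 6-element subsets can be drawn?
C(15,6) = 15!/(6!×9!) = 5005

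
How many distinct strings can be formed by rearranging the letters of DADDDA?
6! / (4! × 2!) = 15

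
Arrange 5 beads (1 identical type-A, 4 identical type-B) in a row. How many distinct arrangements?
5! / (1! × 4!) = 5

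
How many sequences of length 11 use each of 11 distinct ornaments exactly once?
11! = 39916800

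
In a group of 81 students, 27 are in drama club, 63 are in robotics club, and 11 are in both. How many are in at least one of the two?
|A∪B| = |A| + |B| - |A∩B| = 27 + 63 - 11 = 79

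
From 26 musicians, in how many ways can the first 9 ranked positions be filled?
P(26,9) = 26!/(26-9)! = 1133836704000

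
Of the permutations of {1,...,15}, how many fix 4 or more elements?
Exactly j fixed points: C(15,j)·!(15-j); sum over j ≥ 4 (derangement numbers via !m = (m-1)·(!(m-1) + !(m-2)): !0..!11 = 1, 0, 1, 2, 9, 44, 265, 1854, 14833, 133496, 1334961, 14684570). Σ_{j=4}^{15} C(15,j)·!(15-j) = C(15,4)·!11 + C(15,5)·!10 + C(15,6)·!9 + C(15,7)·!8 + C(15,8)·!7 + C(15,9)·!6 + C(15,10)·!5 + C(15,11)·!4 + C(15,12)·!3 + C(15,13)·!2 + C(15,14)·!1 + C(15,15)·!0 = 1365·14684570 + 3003·1334961 + 5005·133496 + 6435·14833 + 6435·1854 + 5005·265 + 3003·44 + 1365·9 + 455·2 + 105·1 + 15·0 + 1·1 = 24830326016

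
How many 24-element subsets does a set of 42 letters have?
C(42,24) = 42!/(24!×18!) = 353697121050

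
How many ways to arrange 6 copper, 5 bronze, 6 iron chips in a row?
17! / (6! × 5! × 6!) = 5717712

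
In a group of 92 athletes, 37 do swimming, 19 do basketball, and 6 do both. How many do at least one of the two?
|A∪B| = |A| + |B| - |A∩B| = 37 + 19 - 6 = 50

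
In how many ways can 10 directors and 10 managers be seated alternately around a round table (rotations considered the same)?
Fix one of the directors: (10-1)! ways for the remaining directors, × 10! ways for the managers = 362880 × 3628800 = 1316818944000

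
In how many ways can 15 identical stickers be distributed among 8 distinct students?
C(15+8-1, 8-1) = C(22, 7) = 170544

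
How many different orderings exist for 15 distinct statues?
15! = 1307674368000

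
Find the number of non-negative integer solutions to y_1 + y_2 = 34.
C(34+2-1, 2-1) = C(35, 1) = 35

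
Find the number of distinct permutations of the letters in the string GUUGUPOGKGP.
11! / (2! × 3! × 1! × 4! × 1!) = 138600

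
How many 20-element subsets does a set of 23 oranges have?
C(23,20) = 23!/(20!×3!) = 1771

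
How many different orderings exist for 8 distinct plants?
8! = 40320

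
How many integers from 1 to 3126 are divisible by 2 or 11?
⌊3126/2⌋ + ⌊3126/11⌋ - ⌊3126/22⌋ = 1563 + 284 - 142 = 1705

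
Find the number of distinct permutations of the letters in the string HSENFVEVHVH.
11! / (1! × 1! × 1! × 3! × 3! × 2!) = 554400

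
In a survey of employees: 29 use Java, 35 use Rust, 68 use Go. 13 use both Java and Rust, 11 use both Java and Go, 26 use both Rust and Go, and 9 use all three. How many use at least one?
|A∪B∪C| = 29+35+68-13-11-26+9 = 91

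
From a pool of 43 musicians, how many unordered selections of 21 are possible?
C(43,21) = 43!/(21!×22!) = 1052049481860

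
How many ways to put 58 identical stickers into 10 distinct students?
C(58+10-1, 10-1) = C(67, 9) = 42757703560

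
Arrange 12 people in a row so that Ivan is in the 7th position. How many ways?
Fix one position: (12-1)! = 39916800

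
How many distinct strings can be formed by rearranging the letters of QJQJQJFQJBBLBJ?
14! / (1! × 1! × 3! × 4! × 5!) = 5045040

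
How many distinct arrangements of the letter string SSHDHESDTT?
10! / (2! × 3! × 2! × 1! × 2!) = 75600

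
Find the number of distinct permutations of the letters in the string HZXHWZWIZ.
9! / (2! × 1! × 2! × 3! × 1!) = 15120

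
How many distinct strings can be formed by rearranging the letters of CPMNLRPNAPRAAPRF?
16! / (3! × 1! × 2! × 4! × 3! × 1! × 1! × 1!) = 12108096000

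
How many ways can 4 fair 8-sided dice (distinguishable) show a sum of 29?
Coefficient of x^29 in (x + x² + ... + x^8)^4. By inclusion-exclusion on dice exceeding 8: Σ_j (-1)^j C(4,j)·C(29-1-8j, 3) = C(4,0)·C(28,3) - C(4,1)·C(20,3) + C(4,2)·C(12,3) - C(4,3)·C(4,3) = 1·3276 - 4·1140 + 6·220 - 4·4 = 20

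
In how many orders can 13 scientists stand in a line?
13! = 6227020800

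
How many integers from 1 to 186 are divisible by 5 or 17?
⌊186/5⌋ + ⌊186/17⌋ - ⌊186/85⌋ = 37 + 10 - 2 = 45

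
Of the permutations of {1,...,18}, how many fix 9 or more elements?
Exactly j fixed points: C(18,j)·!(18-j); sum over j ≥ 9 (derangement numbers via !m = (m-1)·(!(m-1) + !(m-2)): !0..!9 = 1, 0, 1, 2, 9, 44, 265, 1854, 14833, 133496). Σ_{j=9}^{18} C(18,j)·!(18-j) = C(18,9)·!9 + C(18,10)·!8 + C(18,11)·!7 + C(18,12)·!6 + C(18,13)·!5 + C(18,14)·!4 + C(18,15)·!3 + C(18,16)·!2 + C(18,17)·!1 + C(18,18)·!0 = 48620·133496 + 43758·14833 + 31824·1854 + 18564·265 + 8568·44 + 3060·9 + 816·2 + 153·1 + 18·0 + 1·1 = 7203965408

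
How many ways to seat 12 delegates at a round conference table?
Circular: fix one position, arrange the rest. (12-1)! = 39916800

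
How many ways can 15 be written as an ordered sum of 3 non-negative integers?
C(15+3-1, 3-1) = C(17, 2) = 136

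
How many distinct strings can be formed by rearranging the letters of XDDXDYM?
7! / (2! × 1! × 1! × 3!) = 420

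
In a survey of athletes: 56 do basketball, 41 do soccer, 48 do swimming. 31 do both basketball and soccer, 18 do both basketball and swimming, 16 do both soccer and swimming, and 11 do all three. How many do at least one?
|A∪B∪C| = 56+41+48-31-18-16+11 = 91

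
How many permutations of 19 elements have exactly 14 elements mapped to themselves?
Choose the 14 fixed points C(19,14) = 11628, derange the rest: !5 = Σ_{j=0}^{5} (-1)^j·5!/j! = 120 - 120 + 60 - 20 + 5 - 1 = 44. Product = 11628 × 44 = 511632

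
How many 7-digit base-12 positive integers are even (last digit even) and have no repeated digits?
Last∈{0,2,4,6,8,10}. Last=0: 332640. Last nonzero: 5×10×P(10,5) = 1512000. Total = 1844640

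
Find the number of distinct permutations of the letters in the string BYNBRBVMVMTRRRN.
15! / (1! × 2! × 2! × 3! × 4! × 2! × 1!) = 1135134000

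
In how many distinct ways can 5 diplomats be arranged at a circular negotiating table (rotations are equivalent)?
Circular: fix one position, arrange the rest. (5-1)! = 24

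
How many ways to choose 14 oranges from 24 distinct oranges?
C(24,14) = 24!/(14!×10!) = 1961256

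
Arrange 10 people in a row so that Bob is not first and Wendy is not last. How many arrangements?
By inclusion-exclusion: 10! - 2×(10-1)! + (10-2)! = 3628800 - 725760 + 40320 = 2943360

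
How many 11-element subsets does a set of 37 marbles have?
C(37,11) = 37!/(11!×26!) = 854992152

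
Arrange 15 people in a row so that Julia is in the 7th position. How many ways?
Fix one position: (15-1)! = 87178291200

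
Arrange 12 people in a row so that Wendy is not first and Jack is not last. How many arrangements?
By inclusion-exclusion: 12! - 2×(12-1)! + (12-2)! = 479001600 - 79833600 + 3628800 = 402796800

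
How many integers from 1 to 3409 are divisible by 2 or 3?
⌊3409/2⌋ + ⌊3409/3⌋ - ⌊3409/6⌋ = 1704 + 1136 - 568 = 2272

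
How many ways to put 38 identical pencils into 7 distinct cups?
C(38+7-1, 7-1) = C(44, 6) = 7059052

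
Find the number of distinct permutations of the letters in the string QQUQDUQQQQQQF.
13! / (9! × 1! × 1! × 2!) = 8580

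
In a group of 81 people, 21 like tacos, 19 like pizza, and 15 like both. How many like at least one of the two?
|A∪B| = |A| + |B| - |A∩B| = 21 + 19 - 15 = 25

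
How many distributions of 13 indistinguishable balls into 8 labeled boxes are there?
C(13+8-1, 8-1) = C(20, 7) = 77520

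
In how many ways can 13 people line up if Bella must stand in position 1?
Fix one position: (13-1)! = 479001600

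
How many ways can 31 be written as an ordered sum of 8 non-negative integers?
C(31+8-1, 8-1) = C(38, 7) = 12620256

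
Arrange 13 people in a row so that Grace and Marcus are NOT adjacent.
Total - adjacent = 13! - (13-1)!×2 = 6227020800 - 958003200 = 5269017600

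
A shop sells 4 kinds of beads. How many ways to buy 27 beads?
C(27+4-1, 4-1) = C(30, 3) = 4060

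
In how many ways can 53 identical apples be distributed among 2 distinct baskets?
C(53+2-1, 2-1) = C(54, 1) = 54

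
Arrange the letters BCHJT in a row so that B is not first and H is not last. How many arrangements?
By inclusion-exclusion: 5! - 2×(5-1)! + (5-2)! = 120 - 48 + 6 = 78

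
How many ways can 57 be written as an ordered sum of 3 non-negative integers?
C(57+3-1, 3-1) = C(59, 2) = 1711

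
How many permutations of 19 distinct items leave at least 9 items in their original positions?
Exactly j fixed points: C(19,j)·!(19-j); sum over j ≥ 9 (derangement numbers via !m = (m-1)·(!(m-1) + !(m-2)): !0..!10 = 1, 0, 1, 2, 9, 44, 265, 1854, 14833, 133496, 1334961). Σ_{j=9}^{19} C(19,j)·!(19-j) = C(19,9)·!10 + C(19,10)·!9 + C(19,11)·!8 + C(19,12)·!7 + C(19,13)·!6 + C(19,14)·!5 + C(19,15)·!4 + C(19,16)·!3 + C(19,17)·!2 + C(19,18)·!1 + C(19,19)·!0 = 92378·1334961 + 92378·133496 + 75582·14833 + 50388·1854 + 27132·265 + 11628·44 + 3876·9 + 969·2 + 171·1 + 19·0 + 1·1 = 136875386510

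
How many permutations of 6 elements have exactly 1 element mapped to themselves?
Choose the 1 fixed point C(6,1) = 6, derange the rest: !5 = Σ_{j=0}^{5} (-1)^j·5!/j! = 120 - 120 + 60 - 20 + 5 - 1 = 44. Product = 6 × 44 = 264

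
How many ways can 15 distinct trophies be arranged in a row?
15! = 1307674368000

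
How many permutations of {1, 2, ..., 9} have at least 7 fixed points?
Exactly j fixed points: C(9,j)·!(9-j); sum over j ≥ 7 (derangement numbers via !m = (m-1)·(!(m-1) + !(m-2)): !0..!2 = 1, 0, 1). Σ_{j=7}^{9} C(9,j)·!(9-j) = C(9,7)·!2 + C(9,8)·!1 + C(9,9)·!0 = 36·1 + 9·0 + 1·1 = 37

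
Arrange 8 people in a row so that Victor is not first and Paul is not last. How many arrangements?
By inclusion-exclusion: 8! - 2×(8-1)! + (8-2)! = 40320 - 10080 + 720 = 30960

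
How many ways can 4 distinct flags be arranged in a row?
4! = 24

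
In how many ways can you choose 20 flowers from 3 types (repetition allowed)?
C(20+3-1, 3-1) = C(22, 2) = 231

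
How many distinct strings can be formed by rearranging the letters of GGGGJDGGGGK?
11! / (1! × 1! × 8! × 1!) = 990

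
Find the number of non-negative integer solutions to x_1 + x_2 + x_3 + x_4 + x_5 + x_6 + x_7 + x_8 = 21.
C(21+8-1, 8-1) = C(28, 7) = 1184040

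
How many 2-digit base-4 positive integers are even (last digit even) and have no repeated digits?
Last∈{0,2}. Last=0: 3. Last nonzero: 1×2×P(2,0) = 2. Total = 5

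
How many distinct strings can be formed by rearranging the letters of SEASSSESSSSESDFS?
16! / (3! × 1! × 1! × 1! × 10!) = 960960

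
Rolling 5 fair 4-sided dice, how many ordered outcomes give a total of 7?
Coefficient of x^7 in (x + x² + ... + x^4)^5. By inclusion-exclusion on dice exceeding 4: Σ_j (-1)^j C(5,j)·C(7-1-4j, 4) = C(5,0)·C(6,4) = 1·15 = 15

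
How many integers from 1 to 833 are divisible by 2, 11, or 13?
⌊833/2⌋+⌊833/11⌋+⌊833/13⌋ - ⌊833/22⌋-⌊833/26⌋-⌊833/143⌋ + ⌊833/286⌋ = 416+75+64 - 37-32-5 + 2 = 483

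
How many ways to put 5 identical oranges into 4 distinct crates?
C(5+4-1, 4-1) = C(8, 3) = 56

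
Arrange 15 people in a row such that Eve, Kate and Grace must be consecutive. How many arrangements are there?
Treat the 3 as one block: (15-3+1)! × 3! = 6227020800 × 6 = 37362124800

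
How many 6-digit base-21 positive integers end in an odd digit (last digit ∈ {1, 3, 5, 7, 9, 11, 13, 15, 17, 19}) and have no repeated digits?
Last∈{1,3,5,7,9,11,13,15,17,19}. Last=0: 0. Last nonzero: 10×19×P(19,4) = 17674560. Total = 17674560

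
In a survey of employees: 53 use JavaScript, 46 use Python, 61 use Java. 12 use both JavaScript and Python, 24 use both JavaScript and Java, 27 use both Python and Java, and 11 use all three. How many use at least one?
|A∪B∪C| = 53+46+61-12-24-27+11 = 108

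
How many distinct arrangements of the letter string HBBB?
4! / (1! × 3!) = 4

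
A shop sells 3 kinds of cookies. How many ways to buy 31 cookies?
C(31+3-1, 3-1) = C(33, 2) = 528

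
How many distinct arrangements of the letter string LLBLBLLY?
8! / (1! × 5! × 2!) = 168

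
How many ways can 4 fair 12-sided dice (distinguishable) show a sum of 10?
Coefficient of x^10 in (x + x² + ... + x^12)^4. By inclusion-exclusion on dice exceeding 12: Σ_j (-1)^j C(4,j)·C(10-1-12j, 3) = C(4,0)·C(9,3) = 1·84 = 84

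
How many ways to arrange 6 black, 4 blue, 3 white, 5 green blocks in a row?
18! / (6! × 4! × 3! × 5!) = 514594080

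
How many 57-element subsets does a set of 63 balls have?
C(63,57) = 63!/(57!×6!) = 67945521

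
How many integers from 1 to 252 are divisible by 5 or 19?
⌊252/5⌋ + ⌊252/19⌋ - ⌊252/95⌋ = 50 + 13 - 2 = 61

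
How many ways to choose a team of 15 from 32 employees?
C(32,15) = 32!/(15!×17!) = 565722720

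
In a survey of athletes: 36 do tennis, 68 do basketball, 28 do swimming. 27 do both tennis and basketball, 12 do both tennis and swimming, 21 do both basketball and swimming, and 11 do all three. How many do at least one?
|A∪B∪C| = 36+68+28-27-12-21+11 = 83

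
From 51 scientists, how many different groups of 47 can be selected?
C(51,47) = 51!/(47!×4!) = 249900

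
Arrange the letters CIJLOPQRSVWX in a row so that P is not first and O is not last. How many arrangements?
By inclusion-exclusion: 12! - 2×(12-1)! + (12-2)! = 479001600 - 79833600 + 3628800 = 402796800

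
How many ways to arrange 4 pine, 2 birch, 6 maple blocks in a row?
12! / (4! × 2! × 6!) = 13860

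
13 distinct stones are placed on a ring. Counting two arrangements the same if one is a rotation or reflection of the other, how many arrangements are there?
(13-1)!/2 = 479001600/2 = 239500800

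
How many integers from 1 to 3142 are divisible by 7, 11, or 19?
⌊3142/7⌋+⌊3142/11⌋+⌊3142/19⌋ - ⌊3142/77⌋-⌊3142/133⌋-⌊3142/209⌋ + ⌊3142/1463⌋ = 448+285+165 - 40-23-15 + 2 = 822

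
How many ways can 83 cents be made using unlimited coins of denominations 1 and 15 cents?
Coefficient of x^83 in 1/(1-x^1) · 1/(1-x^15). Use j coins of 15 for j = 0..⌊83/15⌋ = 5, the rest in 1s: 5 + 1 = 6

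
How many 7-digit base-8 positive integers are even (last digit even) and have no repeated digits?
Last∈{0,2,4,6}. Last=0: 5040. Last nonzero: 3×6×P(6,5) = 12960. Total = 18000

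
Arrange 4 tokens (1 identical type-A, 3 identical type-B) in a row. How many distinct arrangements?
4! / (1! × 3!) = 4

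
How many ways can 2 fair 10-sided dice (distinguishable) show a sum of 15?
Coefficient of x^15 in (x + x² + ... + x^10)^2. By inclusion-exclusion on dice exceeding 10: Σ_j (-1)^j C(2,j)·C(15-1-10j, 1) = C(2,0)·C(14,1) - C(2,1)·C(4,1) = 1·14 - 2·4 = 6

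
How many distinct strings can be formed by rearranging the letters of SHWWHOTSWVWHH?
13! / (1! × 4! × 2! × 1! × 4! × 1!) = 5405400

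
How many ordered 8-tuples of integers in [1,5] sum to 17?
Coefficient of x^17 in (x + x² + ... + x^5)^8. By inclusion-exclusion on dice exceeding 5: Σ_j (-1)^j C(8,j)·C(17-1-5j, 7) = C(8,0)·C(16,7) - C(8,1)·C(11,7) = 1·11440 - 8·330 = 8800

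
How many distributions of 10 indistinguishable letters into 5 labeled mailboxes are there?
C(10+5-1, 5-1) = C(14, 4) = 1001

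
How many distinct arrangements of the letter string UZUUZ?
5! / (2! × 3!) = 10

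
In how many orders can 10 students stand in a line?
10! = 3628800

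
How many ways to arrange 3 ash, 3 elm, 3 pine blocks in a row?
9! / (3! × 3! × 3!) = 1680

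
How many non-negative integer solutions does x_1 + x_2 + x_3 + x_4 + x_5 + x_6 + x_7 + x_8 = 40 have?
C(40+8-1, 8-1) = C(47, 7) = 62891499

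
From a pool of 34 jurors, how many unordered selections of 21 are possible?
C(34,21) = 34!/(21!×13!) = 927983760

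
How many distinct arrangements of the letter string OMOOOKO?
7! / (1! × 5! × 1!) = 42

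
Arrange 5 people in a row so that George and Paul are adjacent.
Treat as block: (5-1)! × 2! = 24 × 2 = 48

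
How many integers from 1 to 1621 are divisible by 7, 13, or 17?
⌊1621/7⌋+⌊1621/13⌋+⌊1621/17⌋ - ⌊1621/91⌋-⌊1621/119⌋-⌊1621/221⌋ + ⌊1621/1547⌋ = 231+124+95 - 17-13-7 + 1 = 414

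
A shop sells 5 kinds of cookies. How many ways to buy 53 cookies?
C(53+5-1, 5-1) = C(57, 4) = 395010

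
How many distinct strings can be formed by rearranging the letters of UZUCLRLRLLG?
11! / (1! × 2! × 1! × 1! × 4! × 2!) = 415800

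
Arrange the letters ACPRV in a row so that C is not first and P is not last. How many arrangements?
By inclusion-exclusion: 5! - 2×(5-1)! + (5-2)! = 120 - 48 + 6 = 78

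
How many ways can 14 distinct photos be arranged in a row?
14! = 87178291200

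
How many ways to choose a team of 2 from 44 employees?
C(44,2) = 44!/(2!×42!) = 946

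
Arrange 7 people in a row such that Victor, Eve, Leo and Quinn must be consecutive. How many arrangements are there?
Treat the 4 as one block: (7-4+1)! × 4! = 24 × 24 = 576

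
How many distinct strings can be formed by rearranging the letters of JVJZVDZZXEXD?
12! / (1! × 2! × 3! × 2! × 2! × 2!) = 4989600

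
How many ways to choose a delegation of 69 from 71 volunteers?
C(71,69) = 71!/(69!×2!) = 2485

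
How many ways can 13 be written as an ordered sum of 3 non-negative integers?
C(13+3-1, 3-1) = C(15, 2) = 105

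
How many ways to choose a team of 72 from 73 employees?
C(73,72) = 73!/(72!×1!) = 73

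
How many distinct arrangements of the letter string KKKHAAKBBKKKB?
13! / (2! × 3! × 1! × 7!) = 102960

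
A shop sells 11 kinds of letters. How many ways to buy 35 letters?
C(35+11-1, 11-1) = C(45, 10) = 3190187286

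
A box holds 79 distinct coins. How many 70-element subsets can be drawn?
C(79,70) = 79!/(70!×9!) = 205811513765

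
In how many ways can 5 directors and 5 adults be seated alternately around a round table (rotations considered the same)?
Fix one of the directors: (5-1)! ways for the remaining directors, × 5! ways for the adults = 24 × 120 = 2880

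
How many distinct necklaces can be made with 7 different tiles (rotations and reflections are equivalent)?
(7-1)!/2 = 720/2 = 360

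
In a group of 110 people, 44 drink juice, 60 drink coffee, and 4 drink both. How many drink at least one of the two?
|A∪B| = |A| + |B| - |A∩B| = 44 + 60 - 4 = 100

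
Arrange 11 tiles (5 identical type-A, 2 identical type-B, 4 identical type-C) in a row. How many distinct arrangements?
11! / (5! × 2! × 4!) = 6930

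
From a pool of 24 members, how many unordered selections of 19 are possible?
C(24,19) = 24!/(19!×5!) = 42504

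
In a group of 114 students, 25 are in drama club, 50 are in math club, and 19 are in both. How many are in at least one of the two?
|A∪B| = |A| + |B| - |A∩B| = 25 + 50 - 19 = 56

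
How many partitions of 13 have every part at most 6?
Let r_j(i) = number of partitions of i into parts ≤ j, for i = 0..13. r_1(i) = 1 for all i; r_j(i) = r_{j-1}(i) + r_j(i-j). Rows j = 2..6: ≤2: 1 1 2 2 3 3 4 4 5 5 6 6 7 7; ≤3: 1 1 2 3 4 5 7 8 10 12 14 16 19 21; ≤4: 1 1 2 3 5 6 9 11 15 18 23 27 34 39; ≤5: 1 1 2 3 5 7 10 13 18 23 30 37 47 57; ≤6: 1 1 2 3 5 7 11 14 20 26 35 44 58 71. r_6(13) = 71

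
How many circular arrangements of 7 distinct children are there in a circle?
Circular: fix one position, arrange the rest. (7-1)! = 720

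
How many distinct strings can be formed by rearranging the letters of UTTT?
4! / (3! × 1!) = 4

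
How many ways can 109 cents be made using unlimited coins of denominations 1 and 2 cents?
Coefficient of x^109 in 1/(1-x^1) · 1/(1-x^2). Use j coins of 2 for j = 0..⌊109/2⌋ = 54, the rest in 1s: 54 + 1 = 55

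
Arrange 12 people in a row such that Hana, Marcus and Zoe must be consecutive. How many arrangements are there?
Treat the 3 as one block: (12-3+1)! × 3! = 3628800 × 6 = 21772800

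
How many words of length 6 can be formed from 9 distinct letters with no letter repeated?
P(9,6) = 9!/(9-6)! = 60480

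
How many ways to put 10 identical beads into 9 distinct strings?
C(10+9-1, 9-1) = C(18, 8) = 43758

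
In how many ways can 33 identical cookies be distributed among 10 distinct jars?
C(33+10-1, 10-1) = C(42, 9) = 445891810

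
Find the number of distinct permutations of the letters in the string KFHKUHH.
7! / (3! × 1! × 2! × 1!) = 420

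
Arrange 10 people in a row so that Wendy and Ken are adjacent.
Treat as block: (10-1)! × 2! = 362880 × 2 = 725760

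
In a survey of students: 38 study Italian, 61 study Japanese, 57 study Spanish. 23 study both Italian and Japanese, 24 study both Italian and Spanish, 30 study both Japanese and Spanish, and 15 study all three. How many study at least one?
|A∪B∪C| = 38+61+57-23-24-30+15 = 94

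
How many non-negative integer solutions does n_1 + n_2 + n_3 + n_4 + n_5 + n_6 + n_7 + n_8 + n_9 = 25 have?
C(25+9-1, 9-1) = C(33, 8) = 13884156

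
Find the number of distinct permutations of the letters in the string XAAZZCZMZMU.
11! / (1! × 2! × 1! × 4! × 2! × 1!) = 415800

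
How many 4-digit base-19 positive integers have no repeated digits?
First digit: 18 choices (nonzero). Then descending: 18 × 18 × 17 × 16 = 88128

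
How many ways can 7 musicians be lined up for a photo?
7! = 5040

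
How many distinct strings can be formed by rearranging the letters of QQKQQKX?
7! / (2! × 4! × 1!) = 105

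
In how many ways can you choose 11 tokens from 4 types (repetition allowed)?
C(11+4-1, 4-1) = C(14, 3) = 364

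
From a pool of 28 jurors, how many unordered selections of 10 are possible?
C(28,10) = 28!/(10!×18!) = 13123110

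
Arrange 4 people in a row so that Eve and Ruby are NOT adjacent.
Total - adjacent = 4! - (4-1)!×2 = 24 - 12 = 12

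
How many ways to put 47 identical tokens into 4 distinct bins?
C(47+4-1, 4-1) = C(50, 3) = 19600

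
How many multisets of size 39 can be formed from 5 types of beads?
C(39+5-1, 5-1) = C(43, 4) = 123410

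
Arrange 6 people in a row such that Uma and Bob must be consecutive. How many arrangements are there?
Treat the 2 as one block: (6-2+1)! × 2! = 120 × 2 = 240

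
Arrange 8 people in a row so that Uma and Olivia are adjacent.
Treat as block: (8-1)! × 2! = 5040 × 2 = 10080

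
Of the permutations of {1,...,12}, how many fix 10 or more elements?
Exactly j fixed points: C(12,j)·!(12-j); sum over j ≥ 10 (derangement numbers via !m = (m-1)·(!(m-1) + !(m-2)): !0..!2 = 1, 0, 1). Σ_{j=10}^{12} C(12,j)·!(12-j) = C(12,10)·!2 + C(12,11)·!1 + C(12,12)·!0 = 66·1 + 12·0 + 1·1 = 67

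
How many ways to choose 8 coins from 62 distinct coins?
C(62,8) = 62!/(8!×54!) = 3381098545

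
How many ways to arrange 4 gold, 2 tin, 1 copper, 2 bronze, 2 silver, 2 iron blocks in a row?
13! / (4! × 2! × 1! × 2! × 2! × 2!) = 16216200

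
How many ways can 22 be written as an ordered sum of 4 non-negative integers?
C(22+4-1, 4-1) = C(25, 3) = 2300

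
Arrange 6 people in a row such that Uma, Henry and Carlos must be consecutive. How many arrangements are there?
Treat the 3 as one block: (6-3+1)! × 3! = 24 × 6 = 144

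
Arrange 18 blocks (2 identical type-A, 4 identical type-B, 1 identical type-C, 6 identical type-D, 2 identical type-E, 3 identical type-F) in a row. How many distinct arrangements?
18! / (2! × 4! × 1! × 6! × 2! × 3!) = 15437822400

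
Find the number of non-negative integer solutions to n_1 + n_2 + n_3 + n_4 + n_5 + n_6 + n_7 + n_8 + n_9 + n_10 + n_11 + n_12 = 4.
C(4+12-1, 12-1) = C(15, 11) = 1365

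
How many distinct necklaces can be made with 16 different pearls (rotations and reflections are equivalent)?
(16-1)!/2 = 1307674368000/2 = 653837184000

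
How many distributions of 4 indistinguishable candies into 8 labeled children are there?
C(4+8-1, 8-1) = C(11, 7) = 330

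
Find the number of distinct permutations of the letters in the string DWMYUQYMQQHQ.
12! / (2! × 4! × 1! × 1! × 2! × 1! × 1!) = 4989600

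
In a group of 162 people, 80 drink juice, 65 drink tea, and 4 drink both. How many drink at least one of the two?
|A∪B| = |A| + |B| - |A∩B| = 80 + 65 - 4 = 141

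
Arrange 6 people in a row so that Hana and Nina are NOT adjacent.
Total - adjacent = 6! - (6-1)!×2 = 720 - 240 = 480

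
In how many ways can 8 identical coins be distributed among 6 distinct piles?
C(8+6-1, 6-1) = C(13, 5) = 1287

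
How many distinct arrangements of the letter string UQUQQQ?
6! / (4! × 2!) = 15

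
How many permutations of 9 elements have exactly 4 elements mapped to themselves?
Choose the 4 fixed points C(9,4) = 126, derange the rest: !5 = Σ_{j=0}^{5} (-1)^j·5!/j! = 120 - 120 + 60 - 20 + 5 - 1 = 44. Product = 126 × 44 = 5544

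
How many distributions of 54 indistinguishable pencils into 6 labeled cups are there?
C(54+6-1, 6-1) = C(59, 5) = 5006386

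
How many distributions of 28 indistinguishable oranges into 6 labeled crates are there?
C(28+6-1, 6-1) = C(33, 5) = 237336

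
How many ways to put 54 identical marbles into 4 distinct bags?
C(54+4-1, 4-1) = C(57, 3) = 29260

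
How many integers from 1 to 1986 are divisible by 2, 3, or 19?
⌊1986/2⌋+⌊1986/3⌋+⌊1986/19⌋ - ⌊1986/6⌋-⌊1986/38⌋-⌊1986/57⌋ + ⌊1986/114⌋ = 993+662+104 - 331-52-34 + 17 = 1359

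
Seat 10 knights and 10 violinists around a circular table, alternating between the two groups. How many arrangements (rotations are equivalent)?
Fix one of the knights: (10-1)! ways for the remaining knights, × 10! ways for the violinists = 362880 × 3628800 = 1316818944000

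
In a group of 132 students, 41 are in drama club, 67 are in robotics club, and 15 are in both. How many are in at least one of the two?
|A∪B| = |A| + |B| - |A∩B| = 41 + 67 - 15 = 93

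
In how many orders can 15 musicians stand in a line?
15! = 1307674368000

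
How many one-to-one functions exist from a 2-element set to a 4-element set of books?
P(4,2) = 4!/(4-2)! = 12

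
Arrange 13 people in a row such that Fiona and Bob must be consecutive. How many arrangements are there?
Treat the 2 as one block: (13-2+1)! × 2! = 479001600 × 2 = 958003200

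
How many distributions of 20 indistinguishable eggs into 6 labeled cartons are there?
C(20+6-1, 6-1) = C(25, 5) = 53130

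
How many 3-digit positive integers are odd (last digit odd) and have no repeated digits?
Last∈{1,3,5,7,9}. Last=0: 0. Last nonzero: 5×8×P(8,1) = 320. Total = 320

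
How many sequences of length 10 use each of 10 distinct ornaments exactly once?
10! = 3628800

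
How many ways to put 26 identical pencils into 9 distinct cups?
C(26+9-1, 9-1) = C(34, 8) = 18156204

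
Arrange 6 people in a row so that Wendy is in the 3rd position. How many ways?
Fix one position: (6-1)! = 120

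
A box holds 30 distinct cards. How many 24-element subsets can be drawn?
C(30,24) = 30!/(24!×6!) = 593775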